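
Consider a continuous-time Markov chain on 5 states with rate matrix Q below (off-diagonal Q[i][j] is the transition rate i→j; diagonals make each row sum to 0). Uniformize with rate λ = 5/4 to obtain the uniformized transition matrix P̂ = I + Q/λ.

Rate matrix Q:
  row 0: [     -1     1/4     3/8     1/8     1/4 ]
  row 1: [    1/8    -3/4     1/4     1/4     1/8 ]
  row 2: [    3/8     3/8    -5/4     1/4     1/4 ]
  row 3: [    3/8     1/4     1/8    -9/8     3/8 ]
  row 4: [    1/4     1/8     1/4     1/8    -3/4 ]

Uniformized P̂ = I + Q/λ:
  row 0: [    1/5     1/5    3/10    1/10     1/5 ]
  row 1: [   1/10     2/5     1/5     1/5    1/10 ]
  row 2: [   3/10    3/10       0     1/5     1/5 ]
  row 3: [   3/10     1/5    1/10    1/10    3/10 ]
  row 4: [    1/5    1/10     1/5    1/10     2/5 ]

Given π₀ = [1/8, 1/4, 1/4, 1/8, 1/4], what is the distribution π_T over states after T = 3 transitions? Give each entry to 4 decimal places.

π = [0.2075, 0.2421, 0.1713, 0.1418, 0.2374]

t=0: π = [0.1250, 0.2500, 0.2500, 0.1250, 0.2500]
t=1: π = [0.2125, 0.2500, 0.1500, 0.1500, 0.2375]
t=2: π = [0.2050, 0.2413, 0.1763, 0.1400, 0.2375]
t=3: π = [0.2075, 0.2421, 0.1713, 0.1418, 0.2374]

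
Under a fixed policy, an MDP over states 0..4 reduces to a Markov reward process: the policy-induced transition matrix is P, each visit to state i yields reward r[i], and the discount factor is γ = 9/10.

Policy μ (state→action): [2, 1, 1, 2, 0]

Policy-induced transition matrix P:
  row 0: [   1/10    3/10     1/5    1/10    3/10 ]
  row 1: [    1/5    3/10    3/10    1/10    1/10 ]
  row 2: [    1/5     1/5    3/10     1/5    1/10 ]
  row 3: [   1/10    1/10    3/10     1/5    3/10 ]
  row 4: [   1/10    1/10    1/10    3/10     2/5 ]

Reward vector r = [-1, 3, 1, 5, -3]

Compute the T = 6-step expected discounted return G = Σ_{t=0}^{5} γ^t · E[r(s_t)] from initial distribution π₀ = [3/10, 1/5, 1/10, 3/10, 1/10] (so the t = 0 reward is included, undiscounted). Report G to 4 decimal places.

G = 4.8589

t=0: π = [0.3000, 0.2000, 0.1000, 0.3000, 0.1000], E[r] = 1.6000, γ^t·E[r] = 1.600000, running G = 1.600000
t=1: π = [0.1300, 0.2100, 0.2500, 0.1600, 0.2500], E[r] = 0.8000, γ^t·E[r] = 0.720000, running G = 2.320000
t=2: π = [0.1460, 0.1930, 0.2370, 0.1910, 0.2330], E[r] = 0.9260, γ^t·E[r] = 0.750060, running G = 3.070060
t=3: π = [0.1430, 0.1915, 0.2388, 0.1894, 0.2373], E[r] = 0.9054, γ^t·E[r] = 0.660037, running G = 3.730097
t=4: π = [0.1430, 0.1908, 0.2382, 0.1903, 0.2377], E[r] = 0.9059, γ^t·E[r] = 0.594387, running G = 4.324484
t=5: π = [0.1429, 0.1906, 0.2382, 0.1904, 0.2380], E[r] = 0.9051, γ^t·E[r] = 0.534429, running G = 4.858913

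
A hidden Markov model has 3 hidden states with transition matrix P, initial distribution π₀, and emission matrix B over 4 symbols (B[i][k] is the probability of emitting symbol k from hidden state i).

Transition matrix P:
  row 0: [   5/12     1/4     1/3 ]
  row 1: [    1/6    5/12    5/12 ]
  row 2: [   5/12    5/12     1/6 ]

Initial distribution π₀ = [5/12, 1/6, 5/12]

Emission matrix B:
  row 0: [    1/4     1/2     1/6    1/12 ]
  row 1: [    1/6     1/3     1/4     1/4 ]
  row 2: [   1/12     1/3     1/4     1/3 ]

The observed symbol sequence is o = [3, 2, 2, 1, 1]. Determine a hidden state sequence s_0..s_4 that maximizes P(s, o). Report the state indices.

path = [2, 1, 2, 0, 0]

t=0: δ = [3.472e-02, 4.167e-02, 1.389e-01]  (obs o_0=3)
t=1: δ = [9.645e-03, 1.447e-02, 5.787e-03]  ψ = [2, 2, 2]  (obs o_1=2)
t=2: δ = [6.698e-04, 1.507e-03, 1.507e-03]  ψ = [0, 1, 1]  (obs o_2=2)
t=3: δ = [3.140e-04, 2.093e-04, 2.093e-04]  ψ = [2, 1, 1]  (obs o_3=1)
t=4: δ = [6.541e-05, 2.907e-05, 3.489e-05]  ψ = [0, 1, 0]  (obs o_4=1)
backtrack: best end state = 0; path = [2, 1, 2, 0, 0]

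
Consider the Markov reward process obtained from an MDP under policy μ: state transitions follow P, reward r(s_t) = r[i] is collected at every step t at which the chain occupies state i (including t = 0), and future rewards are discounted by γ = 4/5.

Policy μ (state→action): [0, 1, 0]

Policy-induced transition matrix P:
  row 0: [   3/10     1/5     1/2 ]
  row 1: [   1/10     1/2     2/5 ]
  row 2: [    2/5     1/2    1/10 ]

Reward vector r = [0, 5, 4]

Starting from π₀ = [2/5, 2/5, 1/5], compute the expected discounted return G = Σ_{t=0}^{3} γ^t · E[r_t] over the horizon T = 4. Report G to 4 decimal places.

t=0: π = [0.4000, 0.4000, 0.2000], E[r] = 2.8000, γ^t·E[r] = 2.800000, running G = 2.800000
t=1: π = [0.2400, 0.3800, 0.3800], E[r] = 3.4200, γ^t·E[r] = 2.736000, running G = 5.536000
t=2: π = [0.2620, 0.4280, 0.3100], E[r] = 3.3800, γ^t·E[r] = 2.163200, running G = 7.699200
t=3: π = [0.2454, 0.4214, 0.3332], E[r] = 3.4398, γ^t·E[r] = 1.761178, running G = 9.460378

G = 9.4604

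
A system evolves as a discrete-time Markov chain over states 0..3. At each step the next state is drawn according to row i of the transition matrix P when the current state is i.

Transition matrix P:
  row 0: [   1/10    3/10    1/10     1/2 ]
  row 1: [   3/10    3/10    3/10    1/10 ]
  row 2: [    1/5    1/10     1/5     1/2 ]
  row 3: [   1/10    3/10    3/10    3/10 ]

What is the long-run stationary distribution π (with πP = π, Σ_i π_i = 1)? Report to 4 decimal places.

Balance equations π_j = Σ_i π_i·P[i][j]:
  π_0 = 1/10·π_0 + 3/10·π_1 + 1/5·π_2 + 1/10·π_3
  π_1 = 3/10·π_0 + 3/10·π_1 + 1/10·π_2 + 3/10·π_3
  π_2 = 1/10·π_0 + 3/10·π_1 + 1/5·π_2 + 3/10·π_3
  normalize: π_0 + π_1 + π_2 + π_3 = 1
Solving the linear system gives exactly π = [97/556, 35/139, 67/278, 185/556].

π = [0.1745, 0.2518, 0.2410, 0.3327]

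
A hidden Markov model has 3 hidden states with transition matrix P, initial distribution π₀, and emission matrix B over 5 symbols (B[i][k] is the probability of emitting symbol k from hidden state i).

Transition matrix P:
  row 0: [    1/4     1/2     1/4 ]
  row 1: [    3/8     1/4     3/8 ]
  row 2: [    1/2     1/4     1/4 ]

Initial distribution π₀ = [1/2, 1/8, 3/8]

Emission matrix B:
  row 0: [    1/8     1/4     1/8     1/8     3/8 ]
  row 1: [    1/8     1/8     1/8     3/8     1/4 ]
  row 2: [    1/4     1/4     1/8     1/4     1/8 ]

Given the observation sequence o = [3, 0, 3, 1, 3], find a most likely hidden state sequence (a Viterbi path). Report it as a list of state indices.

path = [2, 0, 1, 0, 1]

t=0: δ = [6.250e-02, 4.688e-02, 9.375e-02]  (obs o_0=3)
t=1: δ = [5.859e-03, 3.906e-03, 5.859e-03]  ψ = [2, 0, 2]  (obs o_1=0)
t=2: δ = [3.662e-04, 1.099e-03, 3.662e-04]  ψ = [2, 0, 0]  (obs o_2=3)
t=3: δ = [1.030e-04, 3.433e-05, 1.030e-04]  ψ = [1, 1, 1]  (obs o_3=1)
t=4: δ = [6.437e-06, 1.931e-05, 6.437e-06]  ψ = [2, 0, 0]  (obs o_4=3)
backtrack: best end state = 1; path = [2, 0, 1, 0, 1]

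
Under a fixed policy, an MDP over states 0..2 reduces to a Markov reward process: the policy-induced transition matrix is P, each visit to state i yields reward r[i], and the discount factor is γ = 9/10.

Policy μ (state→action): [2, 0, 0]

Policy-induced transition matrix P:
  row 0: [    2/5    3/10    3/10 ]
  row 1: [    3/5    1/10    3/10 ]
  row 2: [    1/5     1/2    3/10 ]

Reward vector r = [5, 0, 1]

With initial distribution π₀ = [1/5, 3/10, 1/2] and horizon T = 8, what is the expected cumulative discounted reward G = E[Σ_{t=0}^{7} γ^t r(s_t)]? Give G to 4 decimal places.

t=0: π = [0.2000, 0.3000, 0.5000], E[r] = 1.5000, γ^t·E[r] = 1.500000, running G = 1.500000
t=1: π = [0.3600, 0.3400, 0.3000], E[r] = 2.1000, γ^t·E[r] = 1.890000, running G = 3.390000
t=2: π = [0.4080, 0.2920, 0.3000], E[r] = 2.3400, γ^t·E[r] = 1.895400, running G = 5.285400
t=3: π = [0.3984, 0.3016, 0.3000], E[r] = 2.2920, γ^t·E[r] = 1.670868, running G = 6.956268
t=4: π = [0.4003, 0.2997, 0.3000], E[r] = 2.3016, γ^t·E[r] = 1.510080, running G = 8.466348
t=5: π = [0.3999, 0.3001, 0.3000], E[r] = 2.2997, γ^t·E[r] = 1.357938, running G = 9.824286
t=6: π = [0.4000, 0.3000, 0.3000], E[r] = 2.3001, γ^t·E[r] = 1.222348, running G = 11.046634
t=7: π = [0.4000, 0.3000, 0.3000], E[r] = 2.3000, γ^t·E[r] = 1.100077, running G = 12.146711

G = 12.1467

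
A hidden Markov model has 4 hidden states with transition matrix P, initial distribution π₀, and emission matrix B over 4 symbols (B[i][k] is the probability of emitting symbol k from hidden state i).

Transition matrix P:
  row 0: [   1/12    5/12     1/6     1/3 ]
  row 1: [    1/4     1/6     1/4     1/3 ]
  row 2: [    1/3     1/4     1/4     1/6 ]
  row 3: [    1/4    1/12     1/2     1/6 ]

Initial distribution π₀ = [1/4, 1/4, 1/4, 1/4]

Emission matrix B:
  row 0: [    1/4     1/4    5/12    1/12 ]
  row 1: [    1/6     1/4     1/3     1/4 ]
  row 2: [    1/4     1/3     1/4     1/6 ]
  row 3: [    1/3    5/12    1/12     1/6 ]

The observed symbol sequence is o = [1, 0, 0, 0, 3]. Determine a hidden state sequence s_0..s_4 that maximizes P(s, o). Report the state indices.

t=0: δ = [6.250e-02, 6.250e-02, 8.333e-02, 1.042e-01]  (obs o_0=1)
t=1: δ = [6.944e-03, 4.340e-03, 1.302e-02, 6.944e-03]  ψ = [2, 0, 3, 0]  (obs o_1=0)
t=2: δ = [1.085e-03, 5.425e-04, 8.681e-04, 7.716e-04]  ψ = [2, 2, 3, 0]  (obs o_2=0)
t=3: δ = [7.234e-05, 7.535e-05, 9.645e-05, 1.206e-04]  ψ = [2, 0, 3, 0]  (obs o_3=0)
t=4: δ = [2.679e-06, 7.535e-06, 1.005e-05, 4.186e-06]  ψ = [2, 0, 3, 1]  (obs o_4=3)
backtrack: best end state = 2; path = [3, 2, 0, 3, 2]

path = [3, 2, 0, 3, 2]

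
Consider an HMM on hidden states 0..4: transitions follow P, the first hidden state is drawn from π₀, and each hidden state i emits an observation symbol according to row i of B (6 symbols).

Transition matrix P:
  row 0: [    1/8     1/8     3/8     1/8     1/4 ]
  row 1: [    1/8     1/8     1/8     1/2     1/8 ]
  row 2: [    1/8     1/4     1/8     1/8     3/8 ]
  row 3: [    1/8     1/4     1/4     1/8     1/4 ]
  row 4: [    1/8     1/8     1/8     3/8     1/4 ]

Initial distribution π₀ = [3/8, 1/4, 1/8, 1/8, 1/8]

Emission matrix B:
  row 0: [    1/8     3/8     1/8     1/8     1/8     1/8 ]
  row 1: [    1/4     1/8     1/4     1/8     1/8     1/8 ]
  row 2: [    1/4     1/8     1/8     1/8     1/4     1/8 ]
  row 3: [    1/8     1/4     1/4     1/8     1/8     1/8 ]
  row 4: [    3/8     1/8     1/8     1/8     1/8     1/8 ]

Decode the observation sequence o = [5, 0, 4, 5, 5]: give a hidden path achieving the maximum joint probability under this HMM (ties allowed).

t=0: δ = [4.688e-02, 3.125e-02, 1.562e-02, 1.562e-02, 1.562e-02]  (obs o_0=5)
t=1: δ = [7.324e-04, 1.465e-03, 4.395e-03, 1.953e-03, 4.395e-03]  ψ = [0, 0, 0, 1, 0]  (obs o_1=0)
t=2: δ = [6.866e-05, 1.373e-04, 1.373e-04, 2.060e-04, 2.060e-04]  ψ = [2, 2, 2, 4, 2]  (obs o_2=4)
t=3: δ = [3.219e-06, 6.437e-06, 6.437e-06, 9.656e-06, 6.437e-06]  ψ = [3, 3, 3, 4, 2]  (obs o_3=5)
t=4: δ = [1.509e-07, 3.017e-07, 3.017e-07, 4.023e-07, 3.017e-07]  ψ = [3, 3, 3, 1, 2]  (obs o_4=5)
backtrack: best end state = 3; path = [0, 4, 3, 1, 3]

path = [0, 4, 3, 1, 3]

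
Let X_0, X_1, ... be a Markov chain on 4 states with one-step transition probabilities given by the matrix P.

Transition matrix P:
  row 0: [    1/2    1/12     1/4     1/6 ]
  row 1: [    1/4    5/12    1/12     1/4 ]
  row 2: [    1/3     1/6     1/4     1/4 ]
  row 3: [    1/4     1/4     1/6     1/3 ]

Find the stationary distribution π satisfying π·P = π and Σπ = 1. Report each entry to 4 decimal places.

π = [0.3550, 0.2095, 0.1950, 0.2405]

Balance equations π_j = Σ_i π_i·P[i][j]:
  π_0 = 1/2·π_0 + 1/4·π_1 + 1/3·π_2 + 1/4·π_3
  π_1 = 1/12·π_0 + 5/12·π_1 + 1/6·π_2 + 1/4·π_3
  π_2 = 1/4·π_0 + 1/12·π_1 + 1/4·π_2 + 1/6·π_3
  normalize: π_0 + π_1 + π_2 + π_3 = 1
Solving the linear system gives exactly π = [344/969, 203/969, 63/323, 233/969].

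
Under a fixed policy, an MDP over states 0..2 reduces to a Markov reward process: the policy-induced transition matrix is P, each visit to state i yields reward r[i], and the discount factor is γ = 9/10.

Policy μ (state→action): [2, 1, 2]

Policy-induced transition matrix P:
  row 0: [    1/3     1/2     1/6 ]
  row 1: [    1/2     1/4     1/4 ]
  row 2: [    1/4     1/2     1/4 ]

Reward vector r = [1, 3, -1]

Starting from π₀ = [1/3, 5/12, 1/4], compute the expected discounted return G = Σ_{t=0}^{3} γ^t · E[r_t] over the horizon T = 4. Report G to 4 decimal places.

t=0: π = [0.3333, 0.4167, 0.2500], E[r] = 1.3333, γ^t·E[r] = 1.333333, running G = 1.333333
t=1: π = [0.3819, 0.3958, 0.2222], E[r] = 1.3472, γ^t·E[r] = 1.212500, running G = 2.545833
t=2: π = [0.3808, 0.4010, 0.2182], E[r] = 1.3657, γ^t·E[r] = 1.106250, running G = 3.652083
t=3: π = [0.3820, 0.3997, 0.2183], E[r] = 1.3629, γ^t·E[r] = 0.993586, running G = 4.645669

G = 4.6457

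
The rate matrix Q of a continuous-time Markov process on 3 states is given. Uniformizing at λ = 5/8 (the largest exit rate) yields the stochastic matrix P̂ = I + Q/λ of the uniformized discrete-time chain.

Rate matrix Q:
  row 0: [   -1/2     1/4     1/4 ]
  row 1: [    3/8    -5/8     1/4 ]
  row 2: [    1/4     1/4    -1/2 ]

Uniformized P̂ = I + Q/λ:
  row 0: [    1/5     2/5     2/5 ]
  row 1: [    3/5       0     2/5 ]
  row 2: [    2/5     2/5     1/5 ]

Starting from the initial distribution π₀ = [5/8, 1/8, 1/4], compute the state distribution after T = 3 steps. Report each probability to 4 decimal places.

π = [0.3700, 0.2960, 0.3340]

t=0: π = [0.6250, 0.1250, 0.2500]
t=1: π = [0.3000, 0.3500, 0.3500]
t=2: π = [0.4100, 0.2600, 0.3300]
t=3: π = [0.3700, 0.2960, 0.3340]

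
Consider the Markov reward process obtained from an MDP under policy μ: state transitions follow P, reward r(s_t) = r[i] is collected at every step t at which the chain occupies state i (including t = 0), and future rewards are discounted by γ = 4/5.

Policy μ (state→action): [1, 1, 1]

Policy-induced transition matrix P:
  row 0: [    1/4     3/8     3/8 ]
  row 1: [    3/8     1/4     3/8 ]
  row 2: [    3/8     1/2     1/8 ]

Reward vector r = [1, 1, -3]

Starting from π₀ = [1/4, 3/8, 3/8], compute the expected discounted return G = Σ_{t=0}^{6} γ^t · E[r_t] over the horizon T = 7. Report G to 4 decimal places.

G = -1.0403

t=0: π = [0.2500, 0.3750, 0.3750], E[r] = -0.5000, γ^t·E[r] = -0.500000, running G = -0.500000
t=1: π = [0.3438, 0.3750, 0.2813], E[r] = -0.1250, γ^t·E[r] = -0.100000, running G = -0.600000
t=2: π = [0.3320, 0.3633, 0.3047], E[r] = -0.2188, γ^t·E[r] = -0.140000, running G = -0.740000
t=3: π = [0.3335, 0.3677, 0.2988], E[r] = -0.1953, γ^t·E[r] = -0.100000, running G = -0.840000
t=4: π = [0.3333, 0.3664, 0.3003], E[r] = -0.2012, γ^t·E[r] = -0.082400, running G = -0.922400
t=5: π = [0.3333, 0.3667, 0.2999], E[r] = -0.1997, γ^t·E[r] = -0.065440, running G = -0.987840
t=6: π = [0.3333, 0.3666, 0.3000], E[r] = -0.2001, γ^t·E[r] = -0.052448, running G = -1.040288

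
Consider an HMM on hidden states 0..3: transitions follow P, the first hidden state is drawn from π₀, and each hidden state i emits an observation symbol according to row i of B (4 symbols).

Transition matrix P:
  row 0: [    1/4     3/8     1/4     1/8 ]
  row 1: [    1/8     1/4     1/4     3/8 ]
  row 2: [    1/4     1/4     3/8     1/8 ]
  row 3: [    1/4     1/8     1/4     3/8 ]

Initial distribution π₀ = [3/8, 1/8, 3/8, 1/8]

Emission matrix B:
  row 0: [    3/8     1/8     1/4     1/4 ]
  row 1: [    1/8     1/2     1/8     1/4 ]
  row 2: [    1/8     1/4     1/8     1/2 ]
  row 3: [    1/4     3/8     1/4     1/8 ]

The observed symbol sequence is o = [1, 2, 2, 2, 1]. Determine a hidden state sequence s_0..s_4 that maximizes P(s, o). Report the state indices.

t=0: δ = [4.688e-02, 6.250e-02, 9.375e-02, 4.688e-02]  (obs o_0=1)
t=1: δ = [5.859e-03, 2.930e-03, 4.395e-03, 5.859e-03]  ψ = [2, 2, 2, 1]  (obs o_1=2)
t=2: δ = [3.662e-04, 2.747e-04, 2.060e-04, 5.493e-04]  ψ = [0, 0, 2, 3]  (obs o_2=2)
t=3: δ = [3.433e-05, 1.717e-05, 1.717e-05, 5.150e-05]  ψ = [3, 0, 3, 3]  (obs o_3=2)
t=4: δ = [1.609e-06, 6.437e-06, 3.219e-06, 7.242e-06]  ψ = [3, 0, 3, 3]  (obs o_4=1)
backtrack: best end state = 3; path = [1, 3, 3, 3, 3]

path = [1, 3, 3, 3, 3]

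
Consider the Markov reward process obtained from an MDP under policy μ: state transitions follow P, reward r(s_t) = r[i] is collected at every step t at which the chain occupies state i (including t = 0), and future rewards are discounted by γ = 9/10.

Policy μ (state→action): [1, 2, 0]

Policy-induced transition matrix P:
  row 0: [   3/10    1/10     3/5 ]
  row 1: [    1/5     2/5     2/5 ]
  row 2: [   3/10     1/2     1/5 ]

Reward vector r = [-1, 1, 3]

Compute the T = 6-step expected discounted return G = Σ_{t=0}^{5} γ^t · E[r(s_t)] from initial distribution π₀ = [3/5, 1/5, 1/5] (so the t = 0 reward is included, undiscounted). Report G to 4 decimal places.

G = 4.8364

t=0: π = [0.6000, 0.2000, 0.2000], E[r] = 0.2000, γ^t·E[r] = 0.200000, running G = 0.200000
t=1: π = [0.2800, 0.2400, 0.4800], E[r] = 1.4000, γ^t·E[r] = 1.260000, running G = 1.460000
t=2: π = [0.2760, 0.3640, 0.3600], E[r] = 1.1680, γ^t·E[r] = 0.946080, running G = 2.406080
t=3: π = [0.2636, 0.3532, 0.3832], E[r] = 1.2392, γ^t·E[r] = 0.903377, running G = 3.309457
t=4: π = [0.2647, 0.3592, 0.3761], E[r] = 1.2228, γ^t·E[r] = 0.802279, running G = 4.111736
t=5: π = [0.2641, 0.3582, 0.3777], E[r] = 1.2273, γ^t·E[r] = 0.724701, running G = 4.836437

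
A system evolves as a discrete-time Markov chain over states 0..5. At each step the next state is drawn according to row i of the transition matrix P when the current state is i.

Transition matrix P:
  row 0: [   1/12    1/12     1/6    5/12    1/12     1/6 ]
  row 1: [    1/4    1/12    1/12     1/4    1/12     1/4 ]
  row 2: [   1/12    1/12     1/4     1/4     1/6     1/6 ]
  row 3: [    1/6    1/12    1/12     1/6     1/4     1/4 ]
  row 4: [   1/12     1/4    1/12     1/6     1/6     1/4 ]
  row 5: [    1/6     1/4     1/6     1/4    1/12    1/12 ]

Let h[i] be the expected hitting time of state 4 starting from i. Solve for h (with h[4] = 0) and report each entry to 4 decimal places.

First-step conditioning: h[4] = 0; for i ≠ 4, h[i] = 1 + Σ_k P[i][k]·h[k].
  h[0] = 1 + 1/12·h[0] + 1/12·h[1] + 1/6·h[2] + 5/12·h[3] + 1/6·h[5]
  h[1] = 1 + 1/4·h[0] + 1/12·h[1] + 1/12·h[2] + 1/4·h[3] + 1/4·h[5]
  h[2] = 1 + 1/12·h[0] + 1/12·h[1] + 1/4·h[2] + 1/4·h[3] + 1/6·h[5]
  h[3] = 1 + 1/6·h[0] + 1/12·h[1] + 1/12·h[2] + 1/6·h[3] + 1/4·h[5]
  h[5] = 1 + 1/6·h[0] + 1/4·h[1] + 1/6·h[2] + 1/4·h[3] + 1/12·h[5]
Solving the 5×5 linear system over states ≠ 4 gives exactly h = [304872/43057, 313668/43057, 284208/43057, 266088/43057, 0, 312192/43057] (h[4] = 0 is the target).

h = [7.0807, 7.2849, 6.6007, 6.1799, 0.0000, 7.2507]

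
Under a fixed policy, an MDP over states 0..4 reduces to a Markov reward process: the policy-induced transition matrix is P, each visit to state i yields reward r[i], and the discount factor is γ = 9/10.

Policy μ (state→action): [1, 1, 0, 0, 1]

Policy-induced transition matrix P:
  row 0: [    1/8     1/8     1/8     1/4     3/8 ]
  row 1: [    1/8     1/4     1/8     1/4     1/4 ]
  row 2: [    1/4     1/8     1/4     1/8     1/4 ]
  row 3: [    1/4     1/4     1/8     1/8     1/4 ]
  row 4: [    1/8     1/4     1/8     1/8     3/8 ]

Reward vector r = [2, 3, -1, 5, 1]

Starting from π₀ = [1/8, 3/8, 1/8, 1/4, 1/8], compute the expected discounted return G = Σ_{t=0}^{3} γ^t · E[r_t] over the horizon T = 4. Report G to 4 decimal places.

t=0: π = [0.1250, 0.3750, 0.1250, 0.2500, 0.1250], E[r] = 2.6250, γ^t·E[r] = 2.625000, running G = 2.625000
t=1: π = [0.1719, 0.2188, 0.1406, 0.1875, 0.2813], E[r] = 2.0781, γ^t·E[r] = 1.870313, running G = 4.495313
t=2: π = [0.1660, 0.2109, 0.1426, 0.1738, 0.3066], E[r] = 1.9980, γ^t·E[r] = 1.618418, running G = 6.113730
t=3: π = [0.1646, 0.2114, 0.1428, 0.1721, 0.3091], E[r] = 1.9902, γ^t·E[r] = 1.450881, running G = 7.564611

G = 7.5646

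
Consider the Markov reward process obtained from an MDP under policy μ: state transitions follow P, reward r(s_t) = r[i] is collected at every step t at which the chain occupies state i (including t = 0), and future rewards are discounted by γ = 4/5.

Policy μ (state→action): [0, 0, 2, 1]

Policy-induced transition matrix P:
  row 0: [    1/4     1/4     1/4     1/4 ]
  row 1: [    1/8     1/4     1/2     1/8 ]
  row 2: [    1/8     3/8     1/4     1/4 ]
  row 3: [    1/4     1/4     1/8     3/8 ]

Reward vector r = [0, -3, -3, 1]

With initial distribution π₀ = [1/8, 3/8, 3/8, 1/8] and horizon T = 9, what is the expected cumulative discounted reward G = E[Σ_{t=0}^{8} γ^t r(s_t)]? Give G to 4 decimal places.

t=0: π = [0.1250, 0.3750, 0.3750, 0.1250], E[r] = -2.1250, γ^t·E[r] = -2.125000, running G = -2.125000
t=1: π = [0.1563, 0.2969, 0.3281, 0.2188], E[r] = -1.6563, γ^t·E[r] = -1.325000, running G = -3.450000
t=2: π = [0.1719, 0.2910, 0.2969, 0.2402], E[r] = -1.5234, γ^t·E[r] = -0.975000, running G = -4.425000
t=3: π = [0.1765, 0.2871, 0.2927, 0.2437], E[r] = -1.4958, γ^t·E[r] = -0.765875, running G = -5.190875
t=4: π = [0.1775, 0.2866, 0.2913, 0.2446], E[r] = -1.4892, γ^t·E[r] = -0.609963, running G = -5.800838
t=5: π = [0.1778, 0.2864, 0.2911, 0.2447], E[r] = -1.4877, γ^t·E[r] = -0.487499, running G = -6.288336
t=6: π = [0.1778, 0.2864, 0.2910, 0.2448], E[r] = -1.4874, γ^t·E[r] = -0.389911, running G = -6.678248
t=7: π = [0.1778, 0.2864, 0.2910, 0.2448], E[r] = -1.4873, γ^t·E[r] = -0.311914, running G = -6.990161
t=8: π = [0.1778, 0.2864, 0.2910, 0.2448], E[r] = -1.4873, γ^t·E[r] = -0.249528, running G = -7.239689

G = -7.2397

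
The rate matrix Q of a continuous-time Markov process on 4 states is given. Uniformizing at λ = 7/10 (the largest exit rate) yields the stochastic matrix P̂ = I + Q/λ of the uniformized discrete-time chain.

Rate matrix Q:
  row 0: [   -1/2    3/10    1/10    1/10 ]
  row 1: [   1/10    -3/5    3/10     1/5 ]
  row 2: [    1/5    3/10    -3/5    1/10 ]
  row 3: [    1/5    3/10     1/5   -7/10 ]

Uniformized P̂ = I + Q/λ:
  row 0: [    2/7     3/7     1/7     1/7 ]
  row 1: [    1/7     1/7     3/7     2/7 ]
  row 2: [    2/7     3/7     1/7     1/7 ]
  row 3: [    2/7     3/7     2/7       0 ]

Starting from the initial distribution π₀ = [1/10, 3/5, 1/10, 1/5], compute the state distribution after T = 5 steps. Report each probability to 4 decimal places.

π = [0.2378, 0.3328, 0.2622, 0.1672]

t=0: π = [0.1000, 0.6000, 0.1000, 0.2000]
t=1: π = [0.2000, 0.2571, 0.3429, 0.2000]
t=2: π = [0.2490, 0.3551, 0.2449, 0.1510]
t=3: π = [0.2350, 0.3271, 0.2659, 0.1720]
t=4: π = [0.2390, 0.3351, 0.2609, 0.1650]
t=5: π = [0.2378, 0.3328, 0.2622, 0.1672]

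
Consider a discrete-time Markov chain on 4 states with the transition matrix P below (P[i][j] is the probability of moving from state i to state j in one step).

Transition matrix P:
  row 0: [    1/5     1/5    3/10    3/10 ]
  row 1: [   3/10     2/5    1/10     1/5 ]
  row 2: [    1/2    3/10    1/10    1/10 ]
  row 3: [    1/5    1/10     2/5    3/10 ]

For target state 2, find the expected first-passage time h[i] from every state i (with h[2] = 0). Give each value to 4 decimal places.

h = [3.5111, 4.4444, 0.0000, 3.0667]

First-step conditioning: h[2] = 0; for i ≠ 2, h[i] = 1 + Σ_k P[i][k]·h[k].
  h[0] = 1 + 1/5·h[0] + 1/5·h[1] + 3/10·h[3]
  h[1] = 1 + 3/10·h[0] + 2/5·h[1] + 1/5·h[3]
  h[3] = 1 + 1/5·h[0] + 1/10·h[1] + 3/10·h[3]
Solving the 3×3 linear system over states ≠ 2 gives exactly h = [158/45, 40/9, 0, 46/15] (h[2] = 0 is the target).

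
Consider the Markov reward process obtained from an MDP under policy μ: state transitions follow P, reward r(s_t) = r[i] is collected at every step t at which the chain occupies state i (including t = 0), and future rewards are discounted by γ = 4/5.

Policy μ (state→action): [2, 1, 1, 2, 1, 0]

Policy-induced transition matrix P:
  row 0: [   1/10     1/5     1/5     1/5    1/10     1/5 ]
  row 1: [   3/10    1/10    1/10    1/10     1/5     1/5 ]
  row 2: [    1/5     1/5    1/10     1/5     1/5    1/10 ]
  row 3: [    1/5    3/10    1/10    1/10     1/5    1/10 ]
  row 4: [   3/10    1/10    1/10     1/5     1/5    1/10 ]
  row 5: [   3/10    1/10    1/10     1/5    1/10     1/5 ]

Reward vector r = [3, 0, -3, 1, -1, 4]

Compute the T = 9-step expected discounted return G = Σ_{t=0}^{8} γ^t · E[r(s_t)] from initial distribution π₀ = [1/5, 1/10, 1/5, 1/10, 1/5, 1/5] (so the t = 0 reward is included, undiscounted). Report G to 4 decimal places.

t=0: π = [0.2000, 0.1000, 0.2000, 0.1000, 0.2000, 0.2000], E[r] = 0.7000, γ^t·E[r] = 0.700000, running G = 0.700000
t=1: π = [0.2300, 0.1600, 0.1200, 0.1800, 0.1600, 0.1500], E[r] = 0.9500, γ^t·E[r] = 0.760000, running G = 1.460000
t=2: π = [0.2240, 0.1710, 0.1230, 0.1660, 0.1620, 0.1540], E[r] = 0.9230, γ^t·E[r] = 0.590720, running G = 2.050720
t=3: π = [0.2263, 0.1679, 0.1224, 0.1663, 0.1622, 0.1549], E[r] = 0.9354, γ^t·E[r] = 0.478925, running G = 2.529645
t=4: π = [0.2259, 0.1681, 0.1226, 0.1666, 0.1619, 0.1549], E[r] = 0.9341, γ^t·E[r] = 0.382591, running G = 2.912236
t=5: π = [0.2259, 0.1682, 0.1226, 0.1665, 0.1619, 0.1549], E[r] = 0.9341, γ^t·E[r] = 0.306094, running G = 3.218330
t=6: π = [0.2259, 0.1682, 0.1226, 0.1665, 0.1619, 0.1549], E[r] = 0.9341, γ^t·E[r] = 0.244881, running G = 3.463211
t=7: π = [0.2259, 0.1682, 0.1226, 0.1665, 0.1619, 0.1549], E[r] = 0.9341, γ^t·E[r] = 0.195904, running G = 3.659114
t=8: π = [0.2259, 0.1682, 0.1226, 0.1665, 0.1619, 0.1549], E[r] = 0.9341, γ^t·E[r] = 0.156723, running G = 3.815837

G = 3.8158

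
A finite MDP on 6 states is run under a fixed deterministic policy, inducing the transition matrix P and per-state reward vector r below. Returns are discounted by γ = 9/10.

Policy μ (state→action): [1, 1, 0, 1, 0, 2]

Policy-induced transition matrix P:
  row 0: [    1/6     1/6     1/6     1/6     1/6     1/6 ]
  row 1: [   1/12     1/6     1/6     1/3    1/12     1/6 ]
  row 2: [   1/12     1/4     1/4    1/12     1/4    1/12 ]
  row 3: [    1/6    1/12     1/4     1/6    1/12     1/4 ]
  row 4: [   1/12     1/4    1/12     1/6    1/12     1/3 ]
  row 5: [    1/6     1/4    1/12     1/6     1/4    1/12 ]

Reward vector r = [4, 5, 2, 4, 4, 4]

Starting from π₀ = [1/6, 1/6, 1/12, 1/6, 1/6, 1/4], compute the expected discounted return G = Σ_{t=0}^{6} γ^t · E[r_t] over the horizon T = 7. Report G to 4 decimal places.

G = 20.2901

t=0: π = [0.1667, 0.1667, 0.0833, 0.1667, 0.1667, 0.2500], E[r] = 4.0000, γ^t·E[r] = 4.000000, running G = 4.000000
t=1: π = [0.1319, 0.1944, 0.1528, 0.1875, 0.1528, 0.1806], E[r] = 3.8889, γ^t·E[r] = 3.500000, running G = 7.500000
t=2: π = [0.1250, 0.1916, 0.1672, 0.1863, 0.1499, 0.1800], E[r] = 3.8571, γ^t·E[r] = 3.124219, running G = 10.624219
t=3: π = [0.1243, 0.1926, 0.1686, 0.1847, 0.1516, 0.1782], E[r] = 3.8553, γ^t·E[r] = 2.810496, running G = 13.434715
t=4: π = [0.1239, 0.1928, 0.1686, 0.1847, 0.1515, 0.1784], E[r] = 3.8556, γ^t·E[r] = 2.529647, running G = 15.964362
t=5: π = [0.1239, 0.1928, 0.1686, 0.1848, 0.1515, 0.1784], E[r] = 3.8556, γ^t·E[r] = 2.276685, running G = 18.241046
t=6: π = [0.1239, 0.1928, 0.1686, 0.1848, 0.1515, 0.1784], E[r] = 3.8556, γ^t·E[r] = 2.049006, running G = 20.290052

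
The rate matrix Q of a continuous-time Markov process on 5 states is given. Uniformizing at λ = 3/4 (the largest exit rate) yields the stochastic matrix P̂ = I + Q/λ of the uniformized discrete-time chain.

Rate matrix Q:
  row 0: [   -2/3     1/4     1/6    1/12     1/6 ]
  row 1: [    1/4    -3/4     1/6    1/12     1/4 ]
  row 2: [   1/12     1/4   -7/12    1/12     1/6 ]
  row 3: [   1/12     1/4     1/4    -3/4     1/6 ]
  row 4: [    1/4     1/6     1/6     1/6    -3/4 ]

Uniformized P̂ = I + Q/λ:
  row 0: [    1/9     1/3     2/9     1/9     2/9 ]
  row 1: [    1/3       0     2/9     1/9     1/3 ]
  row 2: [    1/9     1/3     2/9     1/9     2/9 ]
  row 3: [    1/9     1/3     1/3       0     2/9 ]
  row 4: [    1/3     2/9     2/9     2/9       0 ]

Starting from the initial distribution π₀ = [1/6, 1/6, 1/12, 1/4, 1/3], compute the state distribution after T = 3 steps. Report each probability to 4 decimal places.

t=0: π = [0.1667, 0.1667, 0.0833, 0.2500, 0.3333]
t=1: π = [0.2222, 0.2407, 0.2500, 0.1204, 0.1667]
t=2: π = [0.2016, 0.2346, 0.2356, 0.1163, 0.2119]
t=3: π = [0.2103, 0.2316, 0.2351, 0.1217, 0.2012]

π = [0.2103, 0.2316, 0.2351, 0.1217, 0.2012]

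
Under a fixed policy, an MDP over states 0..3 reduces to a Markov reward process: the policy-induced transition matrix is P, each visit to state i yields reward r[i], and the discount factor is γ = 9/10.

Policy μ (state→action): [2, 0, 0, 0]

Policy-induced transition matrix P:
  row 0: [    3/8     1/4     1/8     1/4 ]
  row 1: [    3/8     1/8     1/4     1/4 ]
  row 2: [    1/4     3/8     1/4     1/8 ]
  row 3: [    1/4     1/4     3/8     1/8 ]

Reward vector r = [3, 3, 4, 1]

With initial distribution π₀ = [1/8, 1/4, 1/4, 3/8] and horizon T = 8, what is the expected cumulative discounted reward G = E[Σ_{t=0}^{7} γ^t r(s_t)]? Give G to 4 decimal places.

t=0: π = [0.1250, 0.2500, 0.2500, 0.3750], E[r] = 2.5000, γ^t·E[r] = 2.500000, running G = 2.500000
t=1: π = [0.2969, 0.2500, 0.2813, 0.1719], E[r] = 2.9375, γ^t·E[r] = 2.643750, running G = 5.143750
t=2: π = [0.3184, 0.2539, 0.2344, 0.1934], E[r] = 2.8477, γ^t·E[r] = 2.306602, running G = 7.450352
t=3: π = [0.3215, 0.2476, 0.2344, 0.1965], E[r] = 2.8413, γ^t·E[r] = 2.071314, running G = 9.521666
t=4: π = [0.3211, 0.2484, 0.2344, 0.1961], E[r] = 2.8421, γ^t·E[r] = 1.864703, running G = 11.386369
t=5: π = [0.3212, 0.2483, 0.2344, 0.1962], E[r] = 2.8420, γ^t·E[r] = 1.678174, running G = 13.064543
t=6: π = [0.3212, 0.2483, 0.2344, 0.1962], E[r] = 2.8420, γ^t·E[r] = 1.510363, running G = 14.574906
t=7: π = [0.3212, 0.2483, 0.2344, 0.1962], E[r] = 2.8420, γ^t·E[r] = 1.359326, running G = 15.934233

G = 15.9342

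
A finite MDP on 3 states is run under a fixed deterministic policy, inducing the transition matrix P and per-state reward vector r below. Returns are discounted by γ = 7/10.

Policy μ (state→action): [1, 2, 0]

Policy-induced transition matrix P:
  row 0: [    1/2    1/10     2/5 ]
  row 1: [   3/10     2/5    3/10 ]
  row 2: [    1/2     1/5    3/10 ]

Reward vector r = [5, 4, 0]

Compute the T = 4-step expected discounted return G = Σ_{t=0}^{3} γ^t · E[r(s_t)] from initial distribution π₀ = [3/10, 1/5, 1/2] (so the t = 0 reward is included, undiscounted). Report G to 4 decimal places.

G = 7.0599

t=0: π = [0.3000, 0.2000, 0.5000], E[r] = 2.3000, γ^t·E[r] = 2.300000, running G = 2.300000
t=1: π = [0.4600, 0.2100, 0.3300], E[r] = 3.1400, γ^t·E[r] = 2.198000, running G = 4.498000
t=2: π = [0.4580, 0.1960, 0.3460], E[r] = 3.0740, γ^t·E[r] = 1.506260, running G = 6.004260
t=3: π = [0.4608, 0.1934, 0.3458], E[r] = 3.0776, γ^t·E[r] = 1.055617, running G = 7.059877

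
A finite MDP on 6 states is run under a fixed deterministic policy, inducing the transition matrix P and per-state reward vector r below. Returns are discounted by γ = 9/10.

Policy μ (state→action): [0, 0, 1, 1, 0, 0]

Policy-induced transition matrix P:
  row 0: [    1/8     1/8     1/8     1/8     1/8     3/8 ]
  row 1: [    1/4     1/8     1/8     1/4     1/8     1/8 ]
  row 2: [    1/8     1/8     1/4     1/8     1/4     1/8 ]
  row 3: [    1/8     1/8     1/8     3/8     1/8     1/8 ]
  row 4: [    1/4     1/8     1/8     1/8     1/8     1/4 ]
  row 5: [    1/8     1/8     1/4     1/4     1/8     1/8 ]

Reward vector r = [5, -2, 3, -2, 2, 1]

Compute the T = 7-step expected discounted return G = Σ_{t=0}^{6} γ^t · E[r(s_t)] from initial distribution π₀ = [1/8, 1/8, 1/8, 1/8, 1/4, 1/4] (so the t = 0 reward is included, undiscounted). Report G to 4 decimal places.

t=0: π = [0.1250, 0.1250, 0.1250, 0.1250, 0.2500, 0.2500], E[r] = 1.2500, γ^t·E[r] = 1.250000, running G = 1.250000
t=1: π = [0.1719, 0.1250, 0.1719, 0.2031, 0.1406, 0.1875], E[r] = 1.1875, γ^t·E[r] = 1.068750, running G = 2.318750
t=2: π = [0.1582, 0.1250, 0.1699, 0.2148, 0.1465, 0.1855], E[r] = 1.0996, γ^t·E[r] = 0.890684, running G = 3.209434
t=3: π = [0.1589, 0.1250, 0.1694, 0.2175, 0.1462, 0.1829], E[r] = 1.0933, γ^t·E[r] = 0.796988, running G = 4.006421
t=4: π = [0.1589, 0.1250, 0.1690, 0.2179, 0.1462, 0.1830], E[r] = 1.0913, γ^t·E[r] = 0.715988, running G = 4.722409
t=5: π = [0.1589, 0.1250, 0.1690, 0.2180, 0.1461, 0.1830], E[r] = 1.0908, γ^t·E[r] = 0.644123, running G = 5.366532
t=6: π = [0.1589, 0.1250, 0.1690, 0.2180, 0.1461, 0.1830], E[r] = 1.0907, γ^t·E[r] = 0.579651, running G = 5.946183

G = 5.9462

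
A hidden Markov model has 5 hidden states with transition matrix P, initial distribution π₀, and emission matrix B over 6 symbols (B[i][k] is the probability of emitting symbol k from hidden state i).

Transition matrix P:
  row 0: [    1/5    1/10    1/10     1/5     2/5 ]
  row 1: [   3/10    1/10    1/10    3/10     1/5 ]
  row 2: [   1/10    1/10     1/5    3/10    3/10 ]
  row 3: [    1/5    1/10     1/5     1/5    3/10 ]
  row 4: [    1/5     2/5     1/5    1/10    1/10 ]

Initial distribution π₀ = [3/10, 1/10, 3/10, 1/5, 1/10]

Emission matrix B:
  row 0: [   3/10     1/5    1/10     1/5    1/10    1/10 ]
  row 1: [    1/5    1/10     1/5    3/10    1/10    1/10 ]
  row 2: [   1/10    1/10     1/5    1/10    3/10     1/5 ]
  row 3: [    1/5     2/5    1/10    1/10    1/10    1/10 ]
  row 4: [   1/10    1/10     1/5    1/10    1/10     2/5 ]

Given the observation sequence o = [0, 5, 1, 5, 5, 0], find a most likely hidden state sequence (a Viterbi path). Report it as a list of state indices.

t=0: δ = [9.000e-02, 2.000e-02, 3.000e-02, 4.000e-02, 1.000e-02]  (obs o_0=0)
t=1: δ = [1.800e-03, 9.000e-04, 1.800e-03, 1.800e-03, 1.440e-02]  ψ = [0, 0, 0, 0, 0]  (obs o_1=5)
t=2: δ = [5.760e-04, 5.760e-04, 2.880e-04, 5.760e-04, 1.440e-04]  ψ = [4, 4, 4, 4, 4]  (obs o_2=1)
t=3: δ = [1.728e-05, 5.760e-06, 2.304e-05, 1.728e-05, 9.216e-05]  ψ = [1, 0, 3, 1, 0]  (obs o_3=5)
t=4: δ = [1.843e-06, 3.686e-06, 3.686e-06, 9.216e-07, 3.686e-06]  ψ = [4, 4, 4, 4, 4]  (obs o_4=5)
t=5: δ = [3.318e-07, 2.949e-07, 7.373e-08, 2.212e-07, 1.106e-07]  ψ = [1, 4, 2, 1, 2]  (obs o_5=0)
backtrack: best end state = 0; path = [0, 4, 0, 4, 1, 0]

path = [0, 4, 0, 4, 1, 0]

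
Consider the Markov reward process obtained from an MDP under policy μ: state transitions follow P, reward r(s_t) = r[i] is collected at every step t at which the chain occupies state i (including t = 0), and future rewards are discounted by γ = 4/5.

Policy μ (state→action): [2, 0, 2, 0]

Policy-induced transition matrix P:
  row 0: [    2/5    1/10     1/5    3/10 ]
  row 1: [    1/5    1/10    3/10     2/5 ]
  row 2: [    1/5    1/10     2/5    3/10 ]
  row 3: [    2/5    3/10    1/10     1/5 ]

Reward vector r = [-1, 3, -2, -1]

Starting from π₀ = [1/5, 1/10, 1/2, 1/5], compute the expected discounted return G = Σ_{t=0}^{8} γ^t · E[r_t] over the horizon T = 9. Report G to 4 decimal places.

t=0: π = [0.2000, 0.1000, 0.5000, 0.2000], E[r] = -1.1000, γ^t·E[r] = -1.100000, running G = -1.100000
t=1: π = [0.2800, 0.1400, 0.2900, 0.2900], E[r] = -0.7300, γ^t·E[r] = -0.584000, running G = -1.684000
t=2: π = [0.3140, 0.1580, 0.2430, 0.2850], E[r] = -0.6110, γ^t·E[r] = -0.391040, running G = -2.075040
t=3: π = [0.3198, 0.1570, 0.2359, 0.2873], E[r] = -0.6079, γ^t·E[r] = -0.311245, running G = -2.386285
t=4: π = [0.3214, 0.1575, 0.2342, 0.2870], E[r] = -0.6043, γ^t·E[r] = -0.247525, running G = -2.633810
t=5: π = [0.3217, 0.1574, 0.2339, 0.2870], E[r] = -0.6043, γ^t·E[r] = -0.198018, running G = -2.831828
t=6: π = [0.3217, 0.1574, 0.2338, 0.2870], E[r] = -0.6042, γ^t·E[r] = -0.158380, running G = -2.990208
t=7: π = [0.3218, 0.1574, 0.2338, 0.2870], E[r] = -0.6042, γ^t·E[r] = -0.126704, running G = -3.116912
t=8: π = [0.3218, 0.1574, 0.2338, 0.2870], E[r] = -0.6042, γ^t·E[r] = -0.101362, running G = -3.218274

G = -3.2183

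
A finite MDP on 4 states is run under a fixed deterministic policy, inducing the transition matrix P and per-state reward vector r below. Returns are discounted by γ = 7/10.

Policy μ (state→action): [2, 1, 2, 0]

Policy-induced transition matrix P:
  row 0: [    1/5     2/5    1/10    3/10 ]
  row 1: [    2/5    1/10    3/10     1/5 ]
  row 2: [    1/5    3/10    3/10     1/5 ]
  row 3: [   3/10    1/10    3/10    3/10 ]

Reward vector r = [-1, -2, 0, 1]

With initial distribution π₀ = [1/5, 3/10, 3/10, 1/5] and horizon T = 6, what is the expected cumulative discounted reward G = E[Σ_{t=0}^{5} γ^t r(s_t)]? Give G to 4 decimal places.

t=0: π = [0.2000, 0.3000, 0.3000, 0.2000], E[r] = -0.6000, γ^t·E[r] = -0.600000, running G = -0.600000
t=1: π = [0.2800, 0.2200, 0.2600, 0.2400], E[r] = -0.4800, γ^t·E[r] = -0.336000, running G = -0.936000
t=2: π = [0.2680, 0.2360, 0.2440, 0.2520], E[r] = -0.4880, γ^t·E[r] = -0.239120, running G = -1.175120
t=3: π = [0.2724, 0.2292, 0.2464, 0.2520], E[r] = -0.4788, γ^t·E[r] = -0.164228, running G = -1.339348
t=4: π = [0.2710, 0.2310, 0.2455, 0.2524], E[r] = -0.4806, γ^t·E[r] = -0.115392, running G = -1.454740
t=5: π = [0.2714, 0.2304, 0.2458, 0.2523], E[r] = -0.4799, γ^t·E[r] = -0.080661, running G = -1.535402

G = -1.5354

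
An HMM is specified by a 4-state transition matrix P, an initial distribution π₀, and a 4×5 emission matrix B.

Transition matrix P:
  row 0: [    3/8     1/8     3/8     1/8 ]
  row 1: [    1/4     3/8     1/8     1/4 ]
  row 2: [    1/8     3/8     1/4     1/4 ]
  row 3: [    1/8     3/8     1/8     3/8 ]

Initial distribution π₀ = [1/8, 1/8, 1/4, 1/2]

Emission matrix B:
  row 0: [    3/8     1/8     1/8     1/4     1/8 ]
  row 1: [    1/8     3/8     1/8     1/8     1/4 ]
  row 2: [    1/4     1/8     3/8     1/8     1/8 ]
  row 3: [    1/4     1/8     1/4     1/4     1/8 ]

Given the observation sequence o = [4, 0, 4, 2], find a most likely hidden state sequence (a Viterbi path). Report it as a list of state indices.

t=0: δ = [1.562e-02, 3.125e-02, 3.125e-02, 6.250e-02]  (obs o_0=4)
t=1: δ = [2.930e-03, 2.930e-03, 1.953e-03, 5.859e-03]  ψ = [1, 3, 2, 3]  (obs o_1=0)
t=2: δ = [1.373e-04, 5.493e-04, 1.373e-04, 2.747e-04]  ψ = [0, 3, 0, 3]  (obs o_2=4)
t=3: δ = [1.717e-05, 2.575e-05, 2.575e-05, 3.433e-05]  ψ = [1, 1, 1, 1]  (obs o_3=2)
backtrack: best end state = 3; path = [3, 3, 1, 3]

path = [3, 3, 1, 3]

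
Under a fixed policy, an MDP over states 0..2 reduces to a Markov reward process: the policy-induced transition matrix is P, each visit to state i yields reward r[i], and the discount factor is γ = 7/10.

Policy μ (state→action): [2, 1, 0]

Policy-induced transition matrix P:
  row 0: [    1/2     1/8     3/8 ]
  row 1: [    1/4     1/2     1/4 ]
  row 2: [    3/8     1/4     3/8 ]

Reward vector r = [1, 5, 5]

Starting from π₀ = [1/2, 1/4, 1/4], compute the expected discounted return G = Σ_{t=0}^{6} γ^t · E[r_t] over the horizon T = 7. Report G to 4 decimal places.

G = 10.0247

t=0: π = [0.5000, 0.2500, 0.2500], E[r] = 3.0000, γ^t·E[r] = 3.000000, running G = 3.000000
t=1: π = [0.4063, 0.2500, 0.3438], E[r] = 3.3750, γ^t·E[r] = 2.362500, running G = 5.362500
t=2: π = [0.3945, 0.2617, 0.3438], E[r] = 3.4219, γ^t·E[r] = 1.676719, running G = 7.039219
t=3: π = [0.3916, 0.2661, 0.3423], E[r] = 3.4336, γ^t·E[r] = 1.177723, running G = 8.216941
t=4: π = [0.3907, 0.2676, 0.3417], E[r] = 3.4373, γ^t·E[r] = 0.825285, running G = 9.042227
t=5: π = [0.3904, 0.2681, 0.3416], E[r] = 3.4384, γ^t·E[r] = 0.577900, running G = 9.620126
t=6: π = [0.3903, 0.2682, 0.3415], E[r] = 3.4388, γ^t·E[r] = 0.404576, running G = 10.024702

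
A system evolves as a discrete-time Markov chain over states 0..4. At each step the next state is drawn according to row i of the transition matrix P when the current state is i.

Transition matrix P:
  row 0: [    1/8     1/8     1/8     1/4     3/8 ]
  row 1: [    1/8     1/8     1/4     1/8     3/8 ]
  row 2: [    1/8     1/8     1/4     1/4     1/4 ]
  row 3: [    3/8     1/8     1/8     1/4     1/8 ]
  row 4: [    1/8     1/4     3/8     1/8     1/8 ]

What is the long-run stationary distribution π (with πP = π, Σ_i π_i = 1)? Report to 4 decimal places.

Balance equations π_j = Σ_i π_i·P[i][j]:
  π_0 = 1/8·π_0 + 1/8·π_1 + 1/8·π_2 + 3/8·π_3 + 1/8·π_4
  π_1 = 1/8·π_0 + 1/8·π_1 + 1/8·π_2 + 1/8·π_3 + 1/4·π_4
  π_2 = 1/8·π_0 + 1/4·π_1 + 1/4·π_2 + 1/8·π_3 + 3/8·π_4
  π_3 = 1/4·π_0 + 1/8·π_1 + 1/4·π_2 + 1/4·π_3 + 1/8·π_4
  normalize: π_0 + π_1 + π_2 + π_3 + π_4 = 1
Solving the linear system gives exactly π = [787/4490, 347/2245, 522/2245, 903/4490, 531/2245].

π = [0.1753, 0.1546, 0.2325, 0.2011, 0.2365]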